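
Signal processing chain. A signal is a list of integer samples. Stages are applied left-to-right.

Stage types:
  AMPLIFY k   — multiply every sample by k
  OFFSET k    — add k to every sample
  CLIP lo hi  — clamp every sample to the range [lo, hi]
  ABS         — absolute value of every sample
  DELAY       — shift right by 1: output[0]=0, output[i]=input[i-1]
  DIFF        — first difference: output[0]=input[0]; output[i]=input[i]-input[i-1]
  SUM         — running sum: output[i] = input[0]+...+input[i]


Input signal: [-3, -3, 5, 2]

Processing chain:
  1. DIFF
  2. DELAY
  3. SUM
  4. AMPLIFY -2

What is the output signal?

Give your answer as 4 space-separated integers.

Answer: 0 6 6 -10

Derivation:
Input: [-3, -3, 5, 2]
Stage 1 (DIFF): s[0]=-3, -3--3=0, 5--3=8, 2-5=-3 -> [-3, 0, 8, -3]
Stage 2 (DELAY): [0, -3, 0, 8] = [0, -3, 0, 8] -> [0, -3, 0, 8]
Stage 3 (SUM): sum[0..0]=0, sum[0..1]=-3, sum[0..2]=-3, sum[0..3]=5 -> [0, -3, -3, 5]
Stage 4 (AMPLIFY -2): 0*-2=0, -3*-2=6, -3*-2=6, 5*-2=-10 -> [0, 6, 6, -10]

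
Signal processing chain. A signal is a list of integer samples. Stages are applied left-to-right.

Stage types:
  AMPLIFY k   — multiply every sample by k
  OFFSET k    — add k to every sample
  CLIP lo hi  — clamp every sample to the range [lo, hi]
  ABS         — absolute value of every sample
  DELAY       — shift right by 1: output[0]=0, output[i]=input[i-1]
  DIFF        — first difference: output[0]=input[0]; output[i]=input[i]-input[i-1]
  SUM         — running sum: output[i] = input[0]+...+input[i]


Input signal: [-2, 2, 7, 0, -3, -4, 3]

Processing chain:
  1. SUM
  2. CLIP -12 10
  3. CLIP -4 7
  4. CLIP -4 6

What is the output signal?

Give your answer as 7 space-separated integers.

Input: [-2, 2, 7, 0, -3, -4, 3]
Stage 1 (SUM): sum[0..0]=-2, sum[0..1]=0, sum[0..2]=7, sum[0..3]=7, sum[0..4]=4, sum[0..5]=0, sum[0..6]=3 -> [-2, 0, 7, 7, 4, 0, 3]
Stage 2 (CLIP -12 10): clip(-2,-12,10)=-2, clip(0,-12,10)=0, clip(7,-12,10)=7, clip(7,-12,10)=7, clip(4,-12,10)=4, clip(0,-12,10)=0, clip(3,-12,10)=3 -> [-2, 0, 7, 7, 4, 0, 3]
Stage 3 (CLIP -4 7): clip(-2,-4,7)=-2, clip(0,-4,7)=0, clip(7,-4,7)=7, clip(7,-4,7)=7, clip(4,-4,7)=4, clip(0,-4,7)=0, clip(3,-4,7)=3 -> [-2, 0, 7, 7, 4, 0, 3]
Stage 4 (CLIP -4 6): clip(-2,-4,6)=-2, clip(0,-4,6)=0, clip(7,-4,6)=6, clip(7,-4,6)=6, clip(4,-4,6)=4, clip(0,-4,6)=0, clip(3,-4,6)=3 -> [-2, 0, 6, 6, 4, 0, 3]

Answer: -2 0 6 6 4 0 3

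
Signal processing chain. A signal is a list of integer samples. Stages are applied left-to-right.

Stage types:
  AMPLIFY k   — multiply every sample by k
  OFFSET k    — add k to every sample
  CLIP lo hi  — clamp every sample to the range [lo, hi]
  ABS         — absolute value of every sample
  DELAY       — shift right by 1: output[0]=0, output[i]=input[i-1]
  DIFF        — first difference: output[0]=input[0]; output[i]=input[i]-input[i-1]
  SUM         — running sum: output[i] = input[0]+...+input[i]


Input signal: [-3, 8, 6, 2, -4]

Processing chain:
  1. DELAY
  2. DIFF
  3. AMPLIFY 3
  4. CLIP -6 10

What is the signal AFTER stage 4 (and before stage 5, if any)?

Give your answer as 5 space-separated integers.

Answer: 0 -6 10 -6 -6

Derivation:
Input: [-3, 8, 6, 2, -4]
Stage 1 (DELAY): [0, -3, 8, 6, 2] = [0, -3, 8, 6, 2] -> [0, -3, 8, 6, 2]
Stage 2 (DIFF): s[0]=0, -3-0=-3, 8--3=11, 6-8=-2, 2-6=-4 -> [0, -3, 11, -2, -4]
Stage 3 (AMPLIFY 3): 0*3=0, -3*3=-9, 11*3=33, -2*3=-6, -4*3=-12 -> [0, -9, 33, -6, -12]
Stage 4 (CLIP -6 10): clip(0,-6,10)=0, clip(-9,-6,10)=-6, clip(33,-6,10)=10, clip(-6,-6,10)=-6, clip(-12,-6,10)=-6 -> [0, -6, 10, -6, -6]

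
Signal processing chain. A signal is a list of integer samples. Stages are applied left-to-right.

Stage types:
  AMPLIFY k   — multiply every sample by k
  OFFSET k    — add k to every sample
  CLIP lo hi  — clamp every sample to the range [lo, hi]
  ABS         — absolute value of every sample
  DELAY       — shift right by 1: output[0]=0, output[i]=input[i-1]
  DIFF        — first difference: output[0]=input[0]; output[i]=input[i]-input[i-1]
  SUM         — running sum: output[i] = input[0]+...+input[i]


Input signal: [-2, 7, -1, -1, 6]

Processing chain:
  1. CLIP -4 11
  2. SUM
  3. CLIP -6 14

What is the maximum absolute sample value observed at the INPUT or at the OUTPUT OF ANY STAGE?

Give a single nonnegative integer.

Input: [-2, 7, -1, -1, 6] (max |s|=7)
Stage 1 (CLIP -4 11): clip(-2,-4,11)=-2, clip(7,-4,11)=7, clip(-1,-4,11)=-1, clip(-1,-4,11)=-1, clip(6,-4,11)=6 -> [-2, 7, -1, -1, 6] (max |s|=7)
Stage 2 (SUM): sum[0..0]=-2, sum[0..1]=5, sum[0..2]=4, sum[0..3]=3, sum[0..4]=9 -> [-2, 5, 4, 3, 9] (max |s|=9)
Stage 3 (CLIP -6 14): clip(-2,-6,14)=-2, clip(5,-6,14)=5, clip(4,-6,14)=4, clip(3,-6,14)=3, clip(9,-6,14)=9 -> [-2, 5, 4, 3, 9] (max |s|=9)
Overall max amplitude: 9

Answer: 9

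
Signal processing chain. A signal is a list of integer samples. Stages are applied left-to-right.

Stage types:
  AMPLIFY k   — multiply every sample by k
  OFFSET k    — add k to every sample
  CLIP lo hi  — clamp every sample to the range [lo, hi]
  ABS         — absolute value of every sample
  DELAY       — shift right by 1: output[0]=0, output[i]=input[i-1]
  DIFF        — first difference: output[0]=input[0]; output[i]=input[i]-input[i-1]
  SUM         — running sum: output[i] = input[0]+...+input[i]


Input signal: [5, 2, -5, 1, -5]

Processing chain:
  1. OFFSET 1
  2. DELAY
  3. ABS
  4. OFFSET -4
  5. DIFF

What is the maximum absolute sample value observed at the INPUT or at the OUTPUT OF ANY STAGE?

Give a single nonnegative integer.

Answer: 6

Derivation:
Input: [5, 2, -5, 1, -5] (max |s|=5)
Stage 1 (OFFSET 1): 5+1=6, 2+1=3, -5+1=-4, 1+1=2, -5+1=-4 -> [6, 3, -4, 2, -4] (max |s|=6)
Stage 2 (DELAY): [0, 6, 3, -4, 2] = [0, 6, 3, -4, 2] -> [0, 6, 3, -4, 2] (max |s|=6)
Stage 3 (ABS): |0|=0, |6|=6, |3|=3, |-4|=4, |2|=2 -> [0, 6, 3, 4, 2] (max |s|=6)
Stage 4 (OFFSET -4): 0+-4=-4, 6+-4=2, 3+-4=-1, 4+-4=0, 2+-4=-2 -> [-4, 2, -1, 0, -2] (max |s|=4)
Stage 5 (DIFF): s[0]=-4, 2--4=6, -1-2=-3, 0--1=1, -2-0=-2 -> [-4, 6, -3, 1, -2] (max |s|=6)
Overall max amplitude: 6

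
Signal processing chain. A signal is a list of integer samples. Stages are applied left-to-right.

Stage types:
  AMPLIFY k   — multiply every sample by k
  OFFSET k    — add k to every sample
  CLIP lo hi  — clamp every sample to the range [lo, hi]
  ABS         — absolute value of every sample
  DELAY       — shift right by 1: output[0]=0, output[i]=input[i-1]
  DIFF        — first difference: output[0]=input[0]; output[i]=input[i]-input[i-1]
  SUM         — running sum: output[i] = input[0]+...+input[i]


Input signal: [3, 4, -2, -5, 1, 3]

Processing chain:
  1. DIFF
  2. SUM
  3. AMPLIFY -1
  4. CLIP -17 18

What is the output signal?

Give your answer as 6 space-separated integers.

Answer: -3 -4 2 5 -1 -3

Derivation:
Input: [3, 4, -2, -5, 1, 3]
Stage 1 (DIFF): s[0]=3, 4-3=1, -2-4=-6, -5--2=-3, 1--5=6, 3-1=2 -> [3, 1, -6, -3, 6, 2]
Stage 2 (SUM): sum[0..0]=3, sum[0..1]=4, sum[0..2]=-2, sum[0..3]=-5, sum[0..4]=1, sum[0..5]=3 -> [3, 4, -2, -5, 1, 3]
Stage 3 (AMPLIFY -1): 3*-1=-3, 4*-1=-4, -2*-1=2, -5*-1=5, 1*-1=-1, 3*-1=-3 -> [-3, -4, 2, 5, -1, -3]
Stage 4 (CLIP -17 18): clip(-3,-17,18)=-3, clip(-4,-17,18)=-4, clip(2,-17,18)=2, clip(5,-17,18)=5, clip(-1,-17,18)=-1, clip(-3,-17,18)=-3 -> [-3, -4, 2, 5, -1, -3]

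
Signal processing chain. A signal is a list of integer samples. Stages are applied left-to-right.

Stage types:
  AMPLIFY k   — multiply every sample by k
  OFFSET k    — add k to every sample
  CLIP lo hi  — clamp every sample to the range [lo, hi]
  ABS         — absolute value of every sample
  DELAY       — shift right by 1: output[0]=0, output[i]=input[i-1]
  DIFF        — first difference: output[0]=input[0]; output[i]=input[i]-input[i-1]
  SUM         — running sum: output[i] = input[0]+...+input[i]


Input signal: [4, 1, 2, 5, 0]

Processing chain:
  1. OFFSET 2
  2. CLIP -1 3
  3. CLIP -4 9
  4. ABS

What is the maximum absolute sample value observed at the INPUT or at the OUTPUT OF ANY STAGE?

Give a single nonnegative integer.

Answer: 7

Derivation:
Input: [4, 1, 2, 5, 0] (max |s|=5)
Stage 1 (OFFSET 2): 4+2=6, 1+2=3, 2+2=4, 5+2=7, 0+2=2 -> [6, 3, 4, 7, 2] (max |s|=7)
Stage 2 (CLIP -1 3): clip(6,-1,3)=3, clip(3,-1,3)=3, clip(4,-1,3)=3, clip(7,-1,3)=3, clip(2,-1,3)=2 -> [3, 3, 3, 3, 2] (max |s|=3)
Stage 3 (CLIP -4 9): clip(3,-4,9)=3, clip(3,-4,9)=3, clip(3,-4,9)=3, clip(3,-4,9)=3, clip(2,-4,9)=2 -> [3, 3, 3, 3, 2] (max |s|=3)
Stage 4 (ABS): |3|=3, |3|=3, |3|=3, |3|=3, |2|=2 -> [3, 3, 3, 3, 2] (max |s|=3)
Overall max amplitude: 7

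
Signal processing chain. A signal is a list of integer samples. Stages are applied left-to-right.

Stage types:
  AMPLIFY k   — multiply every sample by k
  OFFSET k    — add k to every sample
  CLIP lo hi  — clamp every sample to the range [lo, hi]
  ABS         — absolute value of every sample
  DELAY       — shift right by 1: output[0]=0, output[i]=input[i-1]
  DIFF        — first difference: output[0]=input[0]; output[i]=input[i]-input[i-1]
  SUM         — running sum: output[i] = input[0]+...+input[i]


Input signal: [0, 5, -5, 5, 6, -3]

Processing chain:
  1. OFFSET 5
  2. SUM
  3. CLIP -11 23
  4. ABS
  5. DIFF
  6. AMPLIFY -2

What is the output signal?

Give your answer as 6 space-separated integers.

Answer: -10 -20 0 -16 0 0

Derivation:
Input: [0, 5, -5, 5, 6, -3]
Stage 1 (OFFSET 5): 0+5=5, 5+5=10, -5+5=0, 5+5=10, 6+5=11, -3+5=2 -> [5, 10, 0, 10, 11, 2]
Stage 2 (SUM): sum[0..0]=5, sum[0..1]=15, sum[0..2]=15, sum[0..3]=25, sum[0..4]=36, sum[0..5]=38 -> [5, 15, 15, 25, 36, 38]
Stage 3 (CLIP -11 23): clip(5,-11,23)=5, clip(15,-11,23)=15, clip(15,-11,23)=15, clip(25,-11,23)=23, clip(36,-11,23)=23, clip(38,-11,23)=23 -> [5, 15, 15, 23, 23, 23]
Stage 4 (ABS): |5|=5, |15|=15, |15|=15, |23|=23, |23|=23, |23|=23 -> [5, 15, 15, 23, 23, 23]
Stage 5 (DIFF): s[0]=5, 15-5=10, 15-15=0, 23-15=8, 23-23=0, 23-23=0 -> [5, 10, 0, 8, 0, 0]
Stage 6 (AMPLIFY -2): 5*-2=-10, 10*-2=-20, 0*-2=0, 8*-2=-16, 0*-2=0, 0*-2=0 -> [-10, -20, 0, -16, 0, 0]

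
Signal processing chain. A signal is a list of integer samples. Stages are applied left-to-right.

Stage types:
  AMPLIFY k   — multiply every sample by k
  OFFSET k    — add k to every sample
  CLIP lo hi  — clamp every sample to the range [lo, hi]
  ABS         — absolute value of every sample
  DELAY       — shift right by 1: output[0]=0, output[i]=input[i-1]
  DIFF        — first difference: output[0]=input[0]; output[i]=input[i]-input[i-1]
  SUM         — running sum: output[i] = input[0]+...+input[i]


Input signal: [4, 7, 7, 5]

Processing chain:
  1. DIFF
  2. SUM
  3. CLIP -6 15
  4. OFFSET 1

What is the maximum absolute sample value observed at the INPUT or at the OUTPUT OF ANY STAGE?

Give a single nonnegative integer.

Input: [4, 7, 7, 5] (max |s|=7)
Stage 1 (DIFF): s[0]=4, 7-4=3, 7-7=0, 5-7=-2 -> [4, 3, 0, -2] (max |s|=4)
Stage 2 (SUM): sum[0..0]=4, sum[0..1]=7, sum[0..2]=7, sum[0..3]=5 -> [4, 7, 7, 5] (max |s|=7)
Stage 3 (CLIP -6 15): clip(4,-6,15)=4, clip(7,-6,15)=7, clip(7,-6,15)=7, clip(5,-6,15)=5 -> [4, 7, 7, 5] (max |s|=7)
Stage 4 (OFFSET 1): 4+1=5, 7+1=8, 7+1=8, 5+1=6 -> [5, 8, 8, 6] (max |s|=8)
Overall max amplitude: 8

Answer: 8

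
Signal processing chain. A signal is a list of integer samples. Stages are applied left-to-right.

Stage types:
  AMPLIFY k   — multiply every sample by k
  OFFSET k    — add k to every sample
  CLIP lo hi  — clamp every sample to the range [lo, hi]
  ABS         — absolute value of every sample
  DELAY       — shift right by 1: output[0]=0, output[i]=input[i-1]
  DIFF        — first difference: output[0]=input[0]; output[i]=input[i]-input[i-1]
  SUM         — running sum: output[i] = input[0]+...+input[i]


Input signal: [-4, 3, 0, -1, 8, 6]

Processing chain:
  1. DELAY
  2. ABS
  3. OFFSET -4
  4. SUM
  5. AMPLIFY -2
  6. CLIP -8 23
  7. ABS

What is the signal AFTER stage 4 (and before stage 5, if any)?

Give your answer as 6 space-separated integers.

Answer: -4 -4 -5 -9 -12 -8

Derivation:
Input: [-4, 3, 0, -1, 8, 6]
Stage 1 (DELAY): [0, -4, 3, 0, -1, 8] = [0, -4, 3, 0, -1, 8] -> [0, -4, 3, 0, -1, 8]
Stage 2 (ABS): |0|=0, |-4|=4, |3|=3, |0|=0, |-1|=1, |8|=8 -> [0, 4, 3, 0, 1, 8]
Stage 3 (OFFSET -4): 0+-4=-4, 4+-4=0, 3+-4=-1, 0+-4=-4, 1+-4=-3, 8+-4=4 -> [-4, 0, -1, -4, -3, 4]
Stage 4 (SUM): sum[0..0]=-4, sum[0..1]=-4, sum[0..2]=-5, sum[0..3]=-9, sum[0..4]=-12, sum[0..5]=-8 -> [-4, -4, -5, -9, -12, -8]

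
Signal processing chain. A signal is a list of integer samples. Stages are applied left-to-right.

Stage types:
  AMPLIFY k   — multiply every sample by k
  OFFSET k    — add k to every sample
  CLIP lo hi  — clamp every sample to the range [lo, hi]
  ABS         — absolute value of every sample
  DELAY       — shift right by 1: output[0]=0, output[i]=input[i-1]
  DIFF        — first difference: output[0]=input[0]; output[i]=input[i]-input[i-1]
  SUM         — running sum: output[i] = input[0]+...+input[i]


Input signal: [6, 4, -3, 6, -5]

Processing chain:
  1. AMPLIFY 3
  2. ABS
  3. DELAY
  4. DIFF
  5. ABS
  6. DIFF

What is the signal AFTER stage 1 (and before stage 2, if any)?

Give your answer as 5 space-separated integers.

Input: [6, 4, -3, 6, -5]
Stage 1 (AMPLIFY 3): 6*3=18, 4*3=12, -3*3=-9, 6*3=18, -5*3=-15 -> [18, 12, -9, 18, -15]

Answer: 18 12 -9 18 -15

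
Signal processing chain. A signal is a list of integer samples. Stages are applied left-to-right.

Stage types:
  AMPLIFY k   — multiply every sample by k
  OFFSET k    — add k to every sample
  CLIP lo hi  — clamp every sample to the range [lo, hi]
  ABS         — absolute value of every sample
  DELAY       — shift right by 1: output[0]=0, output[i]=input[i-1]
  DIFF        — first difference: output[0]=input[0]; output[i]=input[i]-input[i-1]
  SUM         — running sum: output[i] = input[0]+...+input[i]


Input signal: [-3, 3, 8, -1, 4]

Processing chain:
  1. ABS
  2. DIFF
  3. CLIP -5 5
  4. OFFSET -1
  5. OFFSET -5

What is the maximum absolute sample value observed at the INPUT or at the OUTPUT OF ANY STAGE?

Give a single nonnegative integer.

Answer: 11

Derivation:
Input: [-3, 3, 8, -1, 4] (max |s|=8)
Stage 1 (ABS): |-3|=3, |3|=3, |8|=8, |-1|=1, |4|=4 -> [3, 3, 8, 1, 4] (max |s|=8)
Stage 2 (DIFF): s[0]=3, 3-3=0, 8-3=5, 1-8=-7, 4-1=3 -> [3, 0, 5, -7, 3] (max |s|=7)
Stage 3 (CLIP -5 5): clip(3,-5,5)=3, clip(0,-5,5)=0, clip(5,-5,5)=5, clip(-7,-5,5)=-5, clip(3,-5,5)=3 -> [3, 0, 5, -5, 3] (max |s|=5)
Stage 4 (OFFSET -1): 3+-1=2, 0+-1=-1, 5+-1=4, -5+-1=-6, 3+-1=2 -> [2, -1, 4, -6, 2] (max |s|=6)
Stage 5 (OFFSET -5): 2+-5=-3, -1+-5=-6, 4+-5=-1, -6+-5=-11, 2+-5=-3 -> [-3, -6, -1, -11, -3] (max |s|=11)
Overall max amplitude: 11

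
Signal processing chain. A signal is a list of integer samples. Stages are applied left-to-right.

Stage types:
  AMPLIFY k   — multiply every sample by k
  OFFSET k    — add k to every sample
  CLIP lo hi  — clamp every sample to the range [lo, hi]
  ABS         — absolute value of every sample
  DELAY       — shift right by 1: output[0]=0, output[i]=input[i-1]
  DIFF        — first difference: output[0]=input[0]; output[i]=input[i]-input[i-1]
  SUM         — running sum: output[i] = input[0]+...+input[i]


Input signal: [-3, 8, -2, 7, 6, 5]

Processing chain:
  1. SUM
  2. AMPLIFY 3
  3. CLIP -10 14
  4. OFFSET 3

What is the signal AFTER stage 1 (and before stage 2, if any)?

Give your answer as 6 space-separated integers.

Input: [-3, 8, -2, 7, 6, 5]
Stage 1 (SUM): sum[0..0]=-3, sum[0..1]=5, sum[0..2]=3, sum[0..3]=10, sum[0..4]=16, sum[0..5]=21 -> [-3, 5, 3, 10, 16, 21]

Answer: -3 5 3 10 16 21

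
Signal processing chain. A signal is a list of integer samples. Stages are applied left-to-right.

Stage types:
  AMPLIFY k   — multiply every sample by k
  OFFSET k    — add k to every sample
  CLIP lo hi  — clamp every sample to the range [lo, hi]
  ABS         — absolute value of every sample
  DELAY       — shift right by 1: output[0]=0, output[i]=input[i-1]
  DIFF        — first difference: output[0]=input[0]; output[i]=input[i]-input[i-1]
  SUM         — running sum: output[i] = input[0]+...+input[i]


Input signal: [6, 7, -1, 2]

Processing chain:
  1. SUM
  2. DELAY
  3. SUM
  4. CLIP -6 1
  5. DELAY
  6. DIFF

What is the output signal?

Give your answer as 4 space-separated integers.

Answer: 0 0 1 0

Derivation:
Input: [6, 7, -1, 2]
Stage 1 (SUM): sum[0..0]=6, sum[0..1]=13, sum[0..2]=12, sum[0..3]=14 -> [6, 13, 12, 14]
Stage 2 (DELAY): [0, 6, 13, 12] = [0, 6, 13, 12] -> [0, 6, 13, 12]
Stage 3 (SUM): sum[0..0]=0, sum[0..1]=6, sum[0..2]=19, sum[0..3]=31 -> [0, 6, 19, 31]
Stage 4 (CLIP -6 1): clip(0,-6,1)=0, clip(6,-6,1)=1, clip(19,-6,1)=1, clip(31,-6,1)=1 -> [0, 1, 1, 1]
Stage 5 (DELAY): [0, 0, 1, 1] = [0, 0, 1, 1] -> [0, 0, 1, 1]
Stage 6 (DIFF): s[0]=0, 0-0=0, 1-0=1, 1-1=0 -> [0, 0, 1, 0]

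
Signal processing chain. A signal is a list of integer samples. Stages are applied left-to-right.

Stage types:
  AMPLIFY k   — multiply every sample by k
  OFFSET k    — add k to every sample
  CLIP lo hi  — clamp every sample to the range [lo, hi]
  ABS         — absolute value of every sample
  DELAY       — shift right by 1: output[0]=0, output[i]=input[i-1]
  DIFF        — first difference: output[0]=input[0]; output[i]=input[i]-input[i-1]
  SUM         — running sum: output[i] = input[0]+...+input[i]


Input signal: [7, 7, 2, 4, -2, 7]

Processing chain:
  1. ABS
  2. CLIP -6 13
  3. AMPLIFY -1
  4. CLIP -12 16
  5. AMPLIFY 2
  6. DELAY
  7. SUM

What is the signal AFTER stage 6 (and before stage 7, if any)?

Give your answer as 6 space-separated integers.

Answer: 0 -14 -14 -4 -8 -4

Derivation:
Input: [7, 7, 2, 4, -2, 7]
Stage 1 (ABS): |7|=7, |7|=7, |2|=2, |4|=4, |-2|=2, |7|=7 -> [7, 7, 2, 4, 2, 7]
Stage 2 (CLIP -6 13): clip(7,-6,13)=7, clip(7,-6,13)=7, clip(2,-6,13)=2, clip(4,-6,13)=4, clip(2,-6,13)=2, clip(7,-6,13)=7 -> [7, 7, 2, 4, 2, 7]
Stage 3 (AMPLIFY -1): 7*-1=-7, 7*-1=-7, 2*-1=-2, 4*-1=-4, 2*-1=-2, 7*-1=-7 -> [-7, -7, -2, -4, -2, -7]
Stage 4 (CLIP -12 16): clip(-7,-12,16)=-7, clip(-7,-12,16)=-7, clip(-2,-12,16)=-2, clip(-4,-12,16)=-4, clip(-2,-12,16)=-2, clip(-7,-12,16)=-7 -> [-7, -7, -2, -4, -2, -7]
Stage 5 (AMPLIFY 2): -7*2=-14, -7*2=-14, -2*2=-4, -4*2=-8, -2*2=-4, -7*2=-14 -> [-14, -14, -4, -8, -4, -14]
Stage 6 (DELAY): [0, -14, -14, -4, -8, -4] = [0, -14, -14, -4, -8, -4] -> [0, -14, -14, -4, -8, -4]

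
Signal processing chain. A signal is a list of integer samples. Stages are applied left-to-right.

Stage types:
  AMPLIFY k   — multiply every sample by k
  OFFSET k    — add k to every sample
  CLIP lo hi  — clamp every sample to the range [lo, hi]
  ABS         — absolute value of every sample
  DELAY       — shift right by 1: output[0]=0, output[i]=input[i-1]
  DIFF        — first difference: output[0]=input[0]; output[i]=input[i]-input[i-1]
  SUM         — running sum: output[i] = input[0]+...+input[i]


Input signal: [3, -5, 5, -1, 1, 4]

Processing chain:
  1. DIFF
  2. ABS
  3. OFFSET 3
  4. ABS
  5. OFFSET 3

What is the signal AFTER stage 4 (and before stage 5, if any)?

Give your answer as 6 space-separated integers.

Answer: 6 11 13 9 5 6

Derivation:
Input: [3, -5, 5, -1, 1, 4]
Stage 1 (DIFF): s[0]=3, -5-3=-8, 5--5=10, -1-5=-6, 1--1=2, 4-1=3 -> [3, -8, 10, -6, 2, 3]
Stage 2 (ABS): |3|=3, |-8|=8, |10|=10, |-6|=6, |2|=2, |3|=3 -> [3, 8, 10, 6, 2, 3]
Stage 3 (OFFSET 3): 3+3=6, 8+3=11, 10+3=13, 6+3=9, 2+3=5, 3+3=6 -> [6, 11, 13, 9, 5, 6]
Stage 4 (ABS): |6|=6, |11|=11, |13|=13, |9|=9, |5|=5, |6|=6 -> [6, 11, 13, 9, 5, 6]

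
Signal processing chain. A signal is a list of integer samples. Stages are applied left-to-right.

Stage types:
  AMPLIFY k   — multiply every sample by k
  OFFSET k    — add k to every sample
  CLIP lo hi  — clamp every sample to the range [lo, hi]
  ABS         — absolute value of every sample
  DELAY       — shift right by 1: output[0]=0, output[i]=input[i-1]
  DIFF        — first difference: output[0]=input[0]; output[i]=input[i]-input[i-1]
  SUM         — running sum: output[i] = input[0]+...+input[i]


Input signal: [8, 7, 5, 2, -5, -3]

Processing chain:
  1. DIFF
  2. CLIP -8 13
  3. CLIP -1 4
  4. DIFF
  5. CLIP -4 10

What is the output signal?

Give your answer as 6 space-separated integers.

Input: [8, 7, 5, 2, -5, -3]
Stage 1 (DIFF): s[0]=8, 7-8=-1, 5-7=-2, 2-5=-3, -5-2=-7, -3--5=2 -> [8, -1, -2, -3, -7, 2]
Stage 2 (CLIP -8 13): clip(8,-8,13)=8, clip(-1,-8,13)=-1, clip(-2,-8,13)=-2, clip(-3,-8,13)=-3, clip(-7,-8,13)=-7, clip(2,-8,13)=2 -> [8, -1, -2, -3, -7, 2]
Stage 3 (CLIP -1 4): clip(8,-1,4)=4, clip(-1,-1,4)=-1, clip(-2,-1,4)=-1, clip(-3,-1,4)=-1, clip(-7,-1,4)=-1, clip(2,-1,4)=2 -> [4, -1, -1, -1, -1, 2]
Stage 4 (DIFF): s[0]=4, -1-4=-5, -1--1=0, -1--1=0, -1--1=0, 2--1=3 -> [4, -5, 0, 0, 0, 3]
Stage 5 (CLIP -4 10): clip(4,-4,10)=4, clip(-5,-4,10)=-4, clip(0,-4,10)=0, clip(0,-4,10)=0, clip(0,-4,10)=0, clip(3,-4,10)=3 -> [4, -4, 0, 0, 0, 3]

Answer: 4 -4 0 0 0 3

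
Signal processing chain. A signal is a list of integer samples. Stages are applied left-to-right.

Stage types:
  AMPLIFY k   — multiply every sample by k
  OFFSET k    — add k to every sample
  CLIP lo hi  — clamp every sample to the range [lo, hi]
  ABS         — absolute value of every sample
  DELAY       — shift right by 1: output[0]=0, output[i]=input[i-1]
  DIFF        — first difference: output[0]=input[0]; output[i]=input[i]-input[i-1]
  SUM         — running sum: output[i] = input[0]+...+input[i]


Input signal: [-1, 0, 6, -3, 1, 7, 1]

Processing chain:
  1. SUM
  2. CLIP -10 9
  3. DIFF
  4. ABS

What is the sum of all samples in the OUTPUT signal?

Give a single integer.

Answer: 17

Derivation:
Input: [-1, 0, 6, -3, 1, 7, 1]
Stage 1 (SUM): sum[0..0]=-1, sum[0..1]=-1, sum[0..2]=5, sum[0..3]=2, sum[0..4]=3, sum[0..5]=10, sum[0..6]=11 -> [-1, -1, 5, 2, 3, 10, 11]
Stage 2 (CLIP -10 9): clip(-1,-10,9)=-1, clip(-1,-10,9)=-1, clip(5,-10,9)=5, clip(2,-10,9)=2, clip(3,-10,9)=3, clip(10,-10,9)=9, clip(11,-10,9)=9 -> [-1, -1, 5, 2, 3, 9, 9]
Stage 3 (DIFF): s[0]=-1, -1--1=0, 5--1=6, 2-5=-3, 3-2=1, 9-3=6, 9-9=0 -> [-1, 0, 6, -3, 1, 6, 0]
Stage 4 (ABS): |-1|=1, |0|=0, |6|=6, |-3|=3, |1|=1, |6|=6, |0|=0 -> [1, 0, 6, 3, 1, 6, 0]
Output sum: 17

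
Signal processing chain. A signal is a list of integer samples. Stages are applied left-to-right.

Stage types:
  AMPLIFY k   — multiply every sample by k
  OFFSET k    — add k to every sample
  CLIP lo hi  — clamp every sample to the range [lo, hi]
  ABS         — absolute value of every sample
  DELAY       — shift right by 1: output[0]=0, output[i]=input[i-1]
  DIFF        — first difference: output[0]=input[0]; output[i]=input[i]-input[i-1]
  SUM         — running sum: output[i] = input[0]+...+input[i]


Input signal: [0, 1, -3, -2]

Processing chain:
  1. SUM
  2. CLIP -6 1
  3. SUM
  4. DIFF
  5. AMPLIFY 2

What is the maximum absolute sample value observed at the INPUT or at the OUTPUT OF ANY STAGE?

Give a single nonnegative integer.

Answer: 8

Derivation:
Input: [0, 1, -3, -2] (max |s|=3)
Stage 1 (SUM): sum[0..0]=0, sum[0..1]=1, sum[0..2]=-2, sum[0..3]=-4 -> [0, 1, -2, -4] (max |s|=4)
Stage 2 (CLIP -6 1): clip(0,-6,1)=0, clip(1,-6,1)=1, clip(-2,-6,1)=-2, clip(-4,-6,1)=-4 -> [0, 1, -2, -4] (max |s|=4)
Stage 3 (SUM): sum[0..0]=0, sum[0..1]=1, sum[0..2]=-1, sum[0..3]=-5 -> [0, 1, -1, -5] (max |s|=5)
Stage 4 (DIFF): s[0]=0, 1-0=1, -1-1=-2, -5--1=-4 -> [0, 1, -2, -4] (max |s|=4)
Stage 5 (AMPLIFY 2): 0*2=0, 1*2=2, -2*2=-4, -4*2=-8 -> [0, 2, -4, -8] (max |s|=8)
Overall max amplitude: 8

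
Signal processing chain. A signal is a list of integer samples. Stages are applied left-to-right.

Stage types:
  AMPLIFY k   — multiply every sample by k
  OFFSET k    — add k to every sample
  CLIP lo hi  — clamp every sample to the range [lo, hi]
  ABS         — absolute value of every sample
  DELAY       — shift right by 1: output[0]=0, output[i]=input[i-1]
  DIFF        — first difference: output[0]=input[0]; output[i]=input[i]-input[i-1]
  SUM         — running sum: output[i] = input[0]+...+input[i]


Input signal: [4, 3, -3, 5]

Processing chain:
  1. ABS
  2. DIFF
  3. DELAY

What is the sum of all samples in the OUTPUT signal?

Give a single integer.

Answer: 3

Derivation:
Input: [4, 3, -3, 5]
Stage 1 (ABS): |4|=4, |3|=3, |-3|=3, |5|=5 -> [4, 3, 3, 5]
Stage 2 (DIFF): s[0]=4, 3-4=-1, 3-3=0, 5-3=2 -> [4, -1, 0, 2]
Stage 3 (DELAY): [0, 4, -1, 0] = [0, 4, -1, 0] -> [0, 4, -1, 0]
Output sum: 3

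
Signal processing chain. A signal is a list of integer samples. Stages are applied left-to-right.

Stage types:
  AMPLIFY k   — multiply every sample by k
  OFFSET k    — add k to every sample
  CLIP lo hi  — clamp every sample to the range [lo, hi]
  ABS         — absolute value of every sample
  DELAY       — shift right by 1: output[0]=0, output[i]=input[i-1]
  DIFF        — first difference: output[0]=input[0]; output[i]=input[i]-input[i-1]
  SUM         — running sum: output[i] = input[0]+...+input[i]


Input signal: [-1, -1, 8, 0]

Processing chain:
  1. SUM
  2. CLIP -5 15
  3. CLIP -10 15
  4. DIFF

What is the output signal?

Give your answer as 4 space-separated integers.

Input: [-1, -1, 8, 0]
Stage 1 (SUM): sum[0..0]=-1, sum[0..1]=-2, sum[0..2]=6, sum[0..3]=6 -> [-1, -2, 6, 6]
Stage 2 (CLIP -5 15): clip(-1,-5,15)=-1, clip(-2,-5,15)=-2, clip(6,-5,15)=6, clip(6,-5,15)=6 -> [-1, -2, 6, 6]
Stage 3 (CLIP -10 15): clip(-1,-10,15)=-1, clip(-2,-10,15)=-2, clip(6,-10,15)=6, clip(6,-10,15)=6 -> [-1, -2, 6, 6]
Stage 4 (DIFF): s[0]=-1, -2--1=-1, 6--2=8, 6-6=0 -> [-1, -1, 8, 0]

Answer: -1 -1 8 0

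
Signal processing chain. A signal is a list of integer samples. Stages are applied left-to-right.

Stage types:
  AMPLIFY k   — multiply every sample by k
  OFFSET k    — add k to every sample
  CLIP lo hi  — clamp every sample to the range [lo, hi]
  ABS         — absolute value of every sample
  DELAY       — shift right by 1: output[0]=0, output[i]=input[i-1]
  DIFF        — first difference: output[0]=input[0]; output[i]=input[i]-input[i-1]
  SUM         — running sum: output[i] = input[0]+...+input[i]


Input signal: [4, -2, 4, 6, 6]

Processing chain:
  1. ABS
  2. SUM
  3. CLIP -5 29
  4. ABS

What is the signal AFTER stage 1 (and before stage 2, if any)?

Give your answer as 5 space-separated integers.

Answer: 4 2 4 6 6

Derivation:
Input: [4, -2, 4, 6, 6]
Stage 1 (ABS): |4|=4, |-2|=2, |4|=4, |6|=6, |6|=6 -> [4, 2, 4, 6, 6]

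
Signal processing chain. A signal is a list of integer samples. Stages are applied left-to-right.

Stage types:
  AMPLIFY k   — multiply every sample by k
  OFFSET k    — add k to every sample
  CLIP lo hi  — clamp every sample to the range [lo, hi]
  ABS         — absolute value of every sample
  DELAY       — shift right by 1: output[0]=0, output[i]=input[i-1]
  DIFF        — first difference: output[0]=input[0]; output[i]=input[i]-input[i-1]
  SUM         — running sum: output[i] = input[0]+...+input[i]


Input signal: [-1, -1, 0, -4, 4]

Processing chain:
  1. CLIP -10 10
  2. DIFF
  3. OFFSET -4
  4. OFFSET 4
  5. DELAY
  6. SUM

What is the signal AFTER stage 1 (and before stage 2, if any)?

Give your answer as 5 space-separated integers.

Answer: -1 -1 0 -4 4

Derivation:
Input: [-1, -1, 0, -4, 4]
Stage 1 (CLIP -10 10): clip(-1,-10,10)=-1, clip(-1,-10,10)=-1, clip(0,-10,10)=0, clip(-4,-10,10)=-4, clip(4,-10,10)=4 -> [-1, -1, 0, -4, 4]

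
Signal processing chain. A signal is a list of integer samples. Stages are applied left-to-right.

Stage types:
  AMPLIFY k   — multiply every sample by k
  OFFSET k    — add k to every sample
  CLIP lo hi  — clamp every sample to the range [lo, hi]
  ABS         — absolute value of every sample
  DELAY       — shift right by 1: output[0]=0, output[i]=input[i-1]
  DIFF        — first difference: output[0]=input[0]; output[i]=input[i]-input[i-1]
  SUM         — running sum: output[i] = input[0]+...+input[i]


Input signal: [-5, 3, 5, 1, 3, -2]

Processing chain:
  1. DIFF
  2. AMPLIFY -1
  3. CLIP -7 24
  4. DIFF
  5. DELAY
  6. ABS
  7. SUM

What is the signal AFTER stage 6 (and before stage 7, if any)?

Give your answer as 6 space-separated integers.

Input: [-5, 3, 5, 1, 3, -2]
Stage 1 (DIFF): s[0]=-5, 3--5=8, 5-3=2, 1-5=-4, 3-1=2, -2-3=-5 -> [-5, 8, 2, -4, 2, -5]
Stage 2 (AMPLIFY -1): -5*-1=5, 8*-1=-8, 2*-1=-2, -4*-1=4, 2*-1=-2, -5*-1=5 -> [5, -8, -2, 4, -2, 5]
Stage 3 (CLIP -7 24): clip(5,-7,24)=5, clip(-8,-7,24)=-7, clip(-2,-7,24)=-2, clip(4,-7,24)=4, clip(-2,-7,24)=-2, clip(5,-7,24)=5 -> [5, -7, -2, 4, -2, 5]
Stage 4 (DIFF): s[0]=5, -7-5=-12, -2--7=5, 4--2=6, -2-4=-6, 5--2=7 -> [5, -12, 5, 6, -6, 7]
Stage 5 (DELAY): [0, 5, -12, 5, 6, -6] = [0, 5, -12, 5, 6, -6] -> [0, 5, -12, 5, 6, -6]
Stage 6 (ABS): |0|=0, |5|=5, |-12|=12, |5|=5, |6|=6, |-6|=6 -> [0, 5, 12, 5, 6, 6]

Answer: 0 5 12 5 6 6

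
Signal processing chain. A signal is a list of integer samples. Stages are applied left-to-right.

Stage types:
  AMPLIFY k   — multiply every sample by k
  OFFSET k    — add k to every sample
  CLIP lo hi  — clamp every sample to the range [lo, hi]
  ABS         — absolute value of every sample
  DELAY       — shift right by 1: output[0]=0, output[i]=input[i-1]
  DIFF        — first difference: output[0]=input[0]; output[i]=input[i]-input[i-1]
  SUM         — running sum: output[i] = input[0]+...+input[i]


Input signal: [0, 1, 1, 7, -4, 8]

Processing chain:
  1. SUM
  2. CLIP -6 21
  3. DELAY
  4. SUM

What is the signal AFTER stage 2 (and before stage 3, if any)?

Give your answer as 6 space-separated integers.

Input: [0, 1, 1, 7, -4, 8]
Stage 1 (SUM): sum[0..0]=0, sum[0..1]=1, sum[0..2]=2, sum[0..3]=9, sum[0..4]=5, sum[0..5]=13 -> [0, 1, 2, 9, 5, 13]
Stage 2 (CLIP -6 21): clip(0,-6,21)=0, clip(1,-6,21)=1, clip(2,-6,21)=2, clip(9,-6,21)=9, clip(5,-6,21)=5, clip(13,-6,21)=13 -> [0, 1, 2, 9, 5, 13]

Answer: 0 1 2 9 5 13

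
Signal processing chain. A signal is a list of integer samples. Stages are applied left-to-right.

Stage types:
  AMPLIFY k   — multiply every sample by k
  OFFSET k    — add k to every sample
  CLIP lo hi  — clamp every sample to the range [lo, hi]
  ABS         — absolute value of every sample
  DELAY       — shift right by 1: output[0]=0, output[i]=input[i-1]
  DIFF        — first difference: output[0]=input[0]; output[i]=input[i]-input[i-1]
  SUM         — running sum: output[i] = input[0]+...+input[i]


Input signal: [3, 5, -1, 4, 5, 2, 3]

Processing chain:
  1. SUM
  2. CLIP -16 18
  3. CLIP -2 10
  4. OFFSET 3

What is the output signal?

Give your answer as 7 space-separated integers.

Input: [3, 5, -1, 4, 5, 2, 3]
Stage 1 (SUM): sum[0..0]=3, sum[0..1]=8, sum[0..2]=7, sum[0..3]=11, sum[0..4]=16, sum[0..5]=18, sum[0..6]=21 -> [3, 8, 7, 11, 16, 18, 21]
Stage 2 (CLIP -16 18): clip(3,-16,18)=3, clip(8,-16,18)=8, clip(7,-16,18)=7, clip(11,-16,18)=11, clip(16,-16,18)=16, clip(18,-16,18)=18, clip(21,-16,18)=18 -> [3, 8, 7, 11, 16, 18, 18]
Stage 3 (CLIP -2 10): clip(3,-2,10)=3, clip(8,-2,10)=8, clip(7,-2,10)=7, clip(11,-2,10)=10, clip(16,-2,10)=10, clip(18,-2,10)=10, clip(18,-2,10)=10 -> [3, 8, 7, 10, 10, 10, 10]
Stage 4 (OFFSET 3): 3+3=6, 8+3=11, 7+3=10, 10+3=13, 10+3=13, 10+3=13, 10+3=13 -> [6, 11, 10, 13, 13, 13, 13]

Answer: 6 11 10 13 13 13 13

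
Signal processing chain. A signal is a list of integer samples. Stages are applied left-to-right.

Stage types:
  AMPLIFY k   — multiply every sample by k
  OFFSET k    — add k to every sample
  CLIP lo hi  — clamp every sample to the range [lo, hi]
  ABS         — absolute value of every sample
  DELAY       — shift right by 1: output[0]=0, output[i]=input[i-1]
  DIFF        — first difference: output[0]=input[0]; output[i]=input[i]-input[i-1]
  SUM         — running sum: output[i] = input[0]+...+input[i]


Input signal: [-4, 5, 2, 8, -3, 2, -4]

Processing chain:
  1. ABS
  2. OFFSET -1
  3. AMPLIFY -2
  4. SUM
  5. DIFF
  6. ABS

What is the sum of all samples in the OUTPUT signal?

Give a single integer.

Answer: 42

Derivation:
Input: [-4, 5, 2, 8, -3, 2, -4]
Stage 1 (ABS): |-4|=4, |5|=5, |2|=2, |8|=8, |-3|=3, |2|=2, |-4|=4 -> [4, 5, 2, 8, 3, 2, 4]
Stage 2 (OFFSET -1): 4+-1=3, 5+-1=4, 2+-1=1, 8+-1=7, 3+-1=2, 2+-1=1, 4+-1=3 -> [3, 4, 1, 7, 2, 1, 3]
Stage 3 (AMPLIFY -2): 3*-2=-6, 4*-2=-8, 1*-2=-2, 7*-2=-14, 2*-2=-4, 1*-2=-2, 3*-2=-6 -> [-6, -8, -2, -14, -4, -2, -6]
Stage 4 (SUM): sum[0..0]=-6, sum[0..1]=-14, sum[0..2]=-16, sum[0..3]=-30, sum[0..4]=-34, sum[0..5]=-36, sum[0..6]=-42 -> [-6, -14, -16, -30, -34, -36, -42]
Stage 5 (DIFF): s[0]=-6, -14--6=-8, -16--14=-2, -30--16=-14, -34--30=-4, -36--34=-2, -42--36=-6 -> [-6, -8, -2, -14, -4, -2, -6]
Stage 6 (ABS): |-6|=6, |-8|=8, |-2|=2, |-14|=14, |-4|=4, |-2|=2, |-6|=6 -> [6, 8, 2, 14, 4, 2, 6]
Output sum: 42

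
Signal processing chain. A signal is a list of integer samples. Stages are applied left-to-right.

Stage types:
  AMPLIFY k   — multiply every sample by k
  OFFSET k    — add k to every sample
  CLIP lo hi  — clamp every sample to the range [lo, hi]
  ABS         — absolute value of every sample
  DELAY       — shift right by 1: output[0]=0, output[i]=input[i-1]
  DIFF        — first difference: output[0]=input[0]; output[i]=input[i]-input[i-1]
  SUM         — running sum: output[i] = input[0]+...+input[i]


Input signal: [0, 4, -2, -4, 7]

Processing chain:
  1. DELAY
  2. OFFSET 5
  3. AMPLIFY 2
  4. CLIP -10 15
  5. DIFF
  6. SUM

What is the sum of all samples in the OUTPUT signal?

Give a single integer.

Input: [0, 4, -2, -4, 7]
Stage 1 (DELAY): [0, 0, 4, -2, -4] = [0, 0, 4, -2, -4] -> [0, 0, 4, -2, -4]
Stage 2 (OFFSET 5): 0+5=5, 0+5=5, 4+5=9, -2+5=3, -4+5=1 -> [5, 5, 9, 3, 1]
Stage 3 (AMPLIFY 2): 5*2=10, 5*2=10, 9*2=18, 3*2=6, 1*2=2 -> [10, 10, 18, 6, 2]
Stage 4 (CLIP -10 15): clip(10,-10,15)=10, clip(10,-10,15)=10, clip(18,-10,15)=15, clip(6,-10,15)=6, clip(2,-10,15)=2 -> [10, 10, 15, 6, 2]
Stage 5 (DIFF): s[0]=10, 10-10=0, 15-10=5, 6-15=-9, 2-6=-4 -> [10, 0, 5, -9, -4]
Stage 6 (SUM): sum[0..0]=10, sum[0..1]=10, sum[0..2]=15, sum[0..3]=6, sum[0..4]=2 -> [10, 10, 15, 6, 2]
Output sum: 43

Answer: 43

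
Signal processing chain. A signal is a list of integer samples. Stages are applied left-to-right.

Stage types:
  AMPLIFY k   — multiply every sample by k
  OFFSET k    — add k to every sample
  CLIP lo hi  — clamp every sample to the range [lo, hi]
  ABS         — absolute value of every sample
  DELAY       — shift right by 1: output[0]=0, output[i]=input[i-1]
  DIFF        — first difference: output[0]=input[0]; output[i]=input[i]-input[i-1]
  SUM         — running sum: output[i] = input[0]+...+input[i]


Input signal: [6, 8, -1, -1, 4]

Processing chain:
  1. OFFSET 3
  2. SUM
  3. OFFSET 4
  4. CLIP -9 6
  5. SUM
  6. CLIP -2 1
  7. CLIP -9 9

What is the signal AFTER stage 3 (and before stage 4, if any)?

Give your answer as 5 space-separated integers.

Answer: 13 24 26 28 35

Derivation:
Input: [6, 8, -1, -1, 4]
Stage 1 (OFFSET 3): 6+3=9, 8+3=11, -1+3=2, -1+3=2, 4+3=7 -> [9, 11, 2, 2, 7]
Stage 2 (SUM): sum[0..0]=9, sum[0..1]=20, sum[0..2]=22, sum[0..3]=24, sum[0..4]=31 -> [9, 20, 22, 24, 31]
Stage 3 (OFFSET 4): 9+4=13, 20+4=24, 22+4=26, 24+4=28, 31+4=35 -> [13, 24, 26, 28, 35]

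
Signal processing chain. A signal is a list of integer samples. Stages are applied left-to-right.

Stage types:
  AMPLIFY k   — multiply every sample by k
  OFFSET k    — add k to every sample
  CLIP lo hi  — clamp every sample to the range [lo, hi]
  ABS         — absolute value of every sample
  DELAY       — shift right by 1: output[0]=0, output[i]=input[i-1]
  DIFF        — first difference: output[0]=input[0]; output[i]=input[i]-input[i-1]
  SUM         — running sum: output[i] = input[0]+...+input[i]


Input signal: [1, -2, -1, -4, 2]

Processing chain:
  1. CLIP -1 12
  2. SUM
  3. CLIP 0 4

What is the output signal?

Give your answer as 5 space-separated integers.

Input: [1, -2, -1, -4, 2]
Stage 1 (CLIP -1 12): clip(1,-1,12)=1, clip(-2,-1,12)=-1, clip(-1,-1,12)=-1, clip(-4,-1,12)=-1, clip(2,-1,12)=2 -> [1, -1, -1, -1, 2]
Stage 2 (SUM): sum[0..0]=1, sum[0..1]=0, sum[0..2]=-1, sum[0..3]=-2, sum[0..4]=0 -> [1, 0, -1, -2, 0]
Stage 3 (CLIP 0 4): clip(1,0,4)=1, clip(0,0,4)=0, clip(-1,0,4)=0, clip(-2,0,4)=0, clip(0,0,4)=0 -> [1, 0, 0, 0, 0]

Answer: 1 0 0 0 0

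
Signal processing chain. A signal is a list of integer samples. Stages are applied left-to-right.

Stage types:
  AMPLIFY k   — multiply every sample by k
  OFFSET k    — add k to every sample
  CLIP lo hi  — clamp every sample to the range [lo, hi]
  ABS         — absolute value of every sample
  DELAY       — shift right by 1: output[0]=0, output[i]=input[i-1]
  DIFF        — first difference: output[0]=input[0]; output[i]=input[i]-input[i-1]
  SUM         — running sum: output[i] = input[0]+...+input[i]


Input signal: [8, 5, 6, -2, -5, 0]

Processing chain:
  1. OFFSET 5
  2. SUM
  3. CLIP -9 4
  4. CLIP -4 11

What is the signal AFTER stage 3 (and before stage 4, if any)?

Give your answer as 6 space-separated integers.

Answer: 4 4 4 4 4 4

Derivation:
Input: [8, 5, 6, -2, -5, 0]
Stage 1 (OFFSET 5): 8+5=13, 5+5=10, 6+5=11, -2+5=3, -5+5=0, 0+5=5 -> [13, 10, 11, 3, 0, 5]
Stage 2 (SUM): sum[0..0]=13, sum[0..1]=23, sum[0..2]=34, sum[0..3]=37, sum[0..4]=37, sum[0..5]=42 -> [13, 23, 34, 37, 37, 42]
Stage 3 (CLIP -9 4): clip(13,-9,4)=4, clip(23,-9,4)=4, clip(34,-9,4)=4, clip(37,-9,4)=4, clip(37,-9,4)=4, clip(42,-9,4)=4 -> [4, 4, 4, 4, 4, 4]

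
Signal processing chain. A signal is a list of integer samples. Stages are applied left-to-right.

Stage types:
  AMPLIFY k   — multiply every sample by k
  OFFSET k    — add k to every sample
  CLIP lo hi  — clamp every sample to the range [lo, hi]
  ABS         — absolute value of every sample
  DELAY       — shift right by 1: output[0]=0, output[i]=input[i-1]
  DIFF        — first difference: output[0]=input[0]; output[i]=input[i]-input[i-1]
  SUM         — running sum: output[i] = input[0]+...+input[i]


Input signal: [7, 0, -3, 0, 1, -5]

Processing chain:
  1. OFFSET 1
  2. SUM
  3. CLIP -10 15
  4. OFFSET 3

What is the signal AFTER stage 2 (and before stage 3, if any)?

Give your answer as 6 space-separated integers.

Input: [7, 0, -3, 0, 1, -5]
Stage 1 (OFFSET 1): 7+1=8, 0+1=1, -3+1=-2, 0+1=1, 1+1=2, -5+1=-4 -> [8, 1, -2, 1, 2, -4]
Stage 2 (SUM): sum[0..0]=8, sum[0..1]=9, sum[0..2]=7, sum[0..3]=8, sum[0..4]=10, sum[0..5]=6 -> [8, 9, 7, 8, 10, 6]

Answer: 8 9 7 8 10 6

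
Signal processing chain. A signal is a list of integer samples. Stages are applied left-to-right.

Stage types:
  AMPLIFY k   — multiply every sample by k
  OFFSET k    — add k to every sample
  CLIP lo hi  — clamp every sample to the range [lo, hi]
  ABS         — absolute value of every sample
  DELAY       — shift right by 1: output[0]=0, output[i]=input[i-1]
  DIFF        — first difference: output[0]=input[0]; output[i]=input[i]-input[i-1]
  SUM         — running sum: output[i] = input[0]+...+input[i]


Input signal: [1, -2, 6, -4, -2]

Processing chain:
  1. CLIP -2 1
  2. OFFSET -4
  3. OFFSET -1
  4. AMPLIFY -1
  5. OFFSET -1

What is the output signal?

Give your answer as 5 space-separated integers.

Input: [1, -2, 6, -4, -2]
Stage 1 (CLIP -2 1): clip(1,-2,1)=1, clip(-2,-2,1)=-2, clip(6,-2,1)=1, clip(-4,-2,1)=-2, clip(-2,-2,1)=-2 -> [1, -2, 1, -2, -2]
Stage 2 (OFFSET -4): 1+-4=-3, -2+-4=-6, 1+-4=-3, -2+-4=-6, -2+-4=-6 -> [-3, -6, -3, -6, -6]
Stage 3 (OFFSET -1): -3+-1=-4, -6+-1=-7, -3+-1=-4, -6+-1=-7, -6+-1=-7 -> [-4, -7, -4, -7, -7]
Stage 4 (AMPLIFY -1): -4*-1=4, -7*-1=7, -4*-1=4, -7*-1=7, -7*-1=7 -> [4, 7, 4, 7, 7]
Stage 5 (OFFSET -1): 4+-1=3, 7+-1=6, 4+-1=3, 7+-1=6, 7+-1=6 -> [3, 6, 3, 6, 6]

Answer: 3 6 3 6 6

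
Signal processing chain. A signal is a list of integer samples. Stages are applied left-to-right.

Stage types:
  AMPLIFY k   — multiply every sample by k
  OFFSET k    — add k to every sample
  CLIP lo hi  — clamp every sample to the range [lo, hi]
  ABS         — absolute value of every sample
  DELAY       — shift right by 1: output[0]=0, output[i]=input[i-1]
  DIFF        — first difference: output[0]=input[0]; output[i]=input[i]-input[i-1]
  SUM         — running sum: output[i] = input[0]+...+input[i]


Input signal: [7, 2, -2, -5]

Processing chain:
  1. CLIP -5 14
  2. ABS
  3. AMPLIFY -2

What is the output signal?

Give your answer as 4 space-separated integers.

Answer: -14 -4 -4 -10

Derivation:
Input: [7, 2, -2, -5]
Stage 1 (CLIP -5 14): clip(7,-5,14)=7, clip(2,-5,14)=2, clip(-2,-5,14)=-2, clip(-5,-5,14)=-5 -> [7, 2, -2, -5]
Stage 2 (ABS): |7|=7, |2|=2, |-2|=2, |-5|=5 -> [7, 2, 2, 5]
Stage 3 (AMPLIFY -2): 7*-2=-14, 2*-2=-4, 2*-2=-4, 5*-2=-10 -> [-14, -4, -4, -10]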